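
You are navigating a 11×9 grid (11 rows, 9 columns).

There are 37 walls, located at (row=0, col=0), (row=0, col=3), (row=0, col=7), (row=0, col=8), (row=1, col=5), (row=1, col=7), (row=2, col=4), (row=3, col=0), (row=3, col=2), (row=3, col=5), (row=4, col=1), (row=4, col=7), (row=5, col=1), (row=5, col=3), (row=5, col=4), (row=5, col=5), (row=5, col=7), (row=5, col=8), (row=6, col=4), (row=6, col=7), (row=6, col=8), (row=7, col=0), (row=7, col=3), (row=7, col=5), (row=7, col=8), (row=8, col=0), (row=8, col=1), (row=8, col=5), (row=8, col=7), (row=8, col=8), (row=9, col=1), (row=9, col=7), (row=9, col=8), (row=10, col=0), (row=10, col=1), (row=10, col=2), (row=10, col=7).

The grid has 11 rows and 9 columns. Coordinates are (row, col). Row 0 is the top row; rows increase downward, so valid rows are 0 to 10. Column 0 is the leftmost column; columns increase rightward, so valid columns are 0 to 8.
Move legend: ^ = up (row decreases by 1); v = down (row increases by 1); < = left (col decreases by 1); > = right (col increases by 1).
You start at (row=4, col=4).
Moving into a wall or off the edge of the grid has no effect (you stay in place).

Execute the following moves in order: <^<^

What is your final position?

Answer: Final position: (row=2, col=3)

Derivation:
Start: (row=4, col=4)
  < (left): (row=4, col=4) -> (row=4, col=3)
  ^ (up): (row=4, col=3) -> (row=3, col=3)
  < (left): blocked, stay at (row=3, col=3)
  ^ (up): (row=3, col=3) -> (row=2, col=3)
Final: (row=2, col=3)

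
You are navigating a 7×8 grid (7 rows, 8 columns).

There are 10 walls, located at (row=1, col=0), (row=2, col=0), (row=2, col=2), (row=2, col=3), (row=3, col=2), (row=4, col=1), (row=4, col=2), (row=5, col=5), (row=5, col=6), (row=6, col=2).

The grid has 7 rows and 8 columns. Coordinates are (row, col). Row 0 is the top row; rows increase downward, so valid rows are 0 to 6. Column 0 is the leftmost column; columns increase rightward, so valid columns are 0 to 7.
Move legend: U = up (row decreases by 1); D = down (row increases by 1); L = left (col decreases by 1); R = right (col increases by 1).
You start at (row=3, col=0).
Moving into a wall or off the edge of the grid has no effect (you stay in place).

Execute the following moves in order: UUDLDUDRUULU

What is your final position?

Answer: Final position: (row=4, col=0)

Derivation:
Start: (row=3, col=0)
  U (up): blocked, stay at (row=3, col=0)
  U (up): blocked, stay at (row=3, col=0)
  D (down): (row=3, col=0) -> (row=4, col=0)
  L (left): blocked, stay at (row=4, col=0)
  D (down): (row=4, col=0) -> (row=5, col=0)
  U (up): (row=5, col=0) -> (row=4, col=0)
  D (down): (row=4, col=0) -> (row=5, col=0)
  R (right): (row=5, col=0) -> (row=5, col=1)
  U (up): blocked, stay at (row=5, col=1)
  U (up): blocked, stay at (row=5, col=1)
  L (left): (row=5, col=1) -> (row=5, col=0)
  U (up): (row=5, col=0) -> (row=4, col=0)
Final: (row=4, col=0)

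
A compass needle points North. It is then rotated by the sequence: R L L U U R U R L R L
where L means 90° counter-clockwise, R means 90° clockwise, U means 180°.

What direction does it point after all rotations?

Start: North
  R (right (90° clockwise)) -> East
  L (left (90° counter-clockwise)) -> North
  L (left (90° counter-clockwise)) -> West
  U (U-turn (180°)) -> East
  U (U-turn (180°)) -> West
  R (right (90° clockwise)) -> North
  U (U-turn (180°)) -> South
  R (right (90° clockwise)) -> West
  L (left (90° counter-clockwise)) -> South
  R (right (90° clockwise)) -> West
  L (left (90° counter-clockwise)) -> South
Final: South

Answer: Final heading: South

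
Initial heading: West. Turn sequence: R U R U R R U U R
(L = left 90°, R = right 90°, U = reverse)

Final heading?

Start: West
  R (right (90° clockwise)) -> North
  U (U-turn (180°)) -> South
  R (right (90° clockwise)) -> West
  U (U-turn (180°)) -> East
  R (right (90° clockwise)) -> South
  R (right (90° clockwise)) -> West
  U (U-turn (180°)) -> East
  U (U-turn (180°)) -> West
  R (right (90° clockwise)) -> North
Final: North

Answer: Final heading: North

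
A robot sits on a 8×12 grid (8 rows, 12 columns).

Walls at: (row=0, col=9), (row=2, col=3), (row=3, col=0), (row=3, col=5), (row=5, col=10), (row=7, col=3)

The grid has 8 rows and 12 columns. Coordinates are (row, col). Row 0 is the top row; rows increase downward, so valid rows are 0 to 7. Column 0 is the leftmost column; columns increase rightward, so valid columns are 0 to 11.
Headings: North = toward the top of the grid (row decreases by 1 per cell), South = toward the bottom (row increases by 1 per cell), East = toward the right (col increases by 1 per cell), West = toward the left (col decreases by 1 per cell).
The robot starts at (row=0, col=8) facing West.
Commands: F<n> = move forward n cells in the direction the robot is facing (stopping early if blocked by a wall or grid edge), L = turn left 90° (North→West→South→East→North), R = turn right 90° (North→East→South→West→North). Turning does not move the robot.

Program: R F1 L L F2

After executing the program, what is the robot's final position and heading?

Answer: Final position: (row=2, col=8), facing South

Derivation:
Start: (row=0, col=8), facing West
  R: turn right, now facing North
  F1: move forward 0/1 (blocked), now at (row=0, col=8)
  L: turn left, now facing West
  L: turn left, now facing South
  F2: move forward 2, now at (row=2, col=8)
Final: (row=2, col=8), facing South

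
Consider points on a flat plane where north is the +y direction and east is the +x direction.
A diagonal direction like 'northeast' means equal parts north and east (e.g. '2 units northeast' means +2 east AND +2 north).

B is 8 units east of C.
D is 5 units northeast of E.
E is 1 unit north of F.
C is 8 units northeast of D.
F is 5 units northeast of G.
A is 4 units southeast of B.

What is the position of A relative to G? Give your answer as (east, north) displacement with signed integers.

Answer: A is at (east=30, north=15) relative to G.

Derivation:
Place G at the origin (east=0, north=0).
  F is 5 units northeast of G: delta (east=+5, north=+5); F at (east=5, north=5).
  E is 1 unit north of F: delta (east=+0, north=+1); E at (east=5, north=6).
  D is 5 units northeast of E: delta (east=+5, north=+5); D at (east=10, north=11).
  C is 8 units northeast of D: delta (east=+8, north=+8); C at (east=18, north=19).
  B is 8 units east of C: delta (east=+8, north=+0); B at (east=26, north=19).
  A is 4 units southeast of B: delta (east=+4, north=-4); A at (east=30, north=15).
Therefore A relative to G: (east=30, north=15).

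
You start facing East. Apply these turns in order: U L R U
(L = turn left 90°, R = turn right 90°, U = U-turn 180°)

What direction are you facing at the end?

Start: East
  U (U-turn (180°)) -> West
  L (left (90° counter-clockwise)) -> South
  R (right (90° clockwise)) -> West
  U (U-turn (180°)) -> East
Final: East

Answer: Final heading: East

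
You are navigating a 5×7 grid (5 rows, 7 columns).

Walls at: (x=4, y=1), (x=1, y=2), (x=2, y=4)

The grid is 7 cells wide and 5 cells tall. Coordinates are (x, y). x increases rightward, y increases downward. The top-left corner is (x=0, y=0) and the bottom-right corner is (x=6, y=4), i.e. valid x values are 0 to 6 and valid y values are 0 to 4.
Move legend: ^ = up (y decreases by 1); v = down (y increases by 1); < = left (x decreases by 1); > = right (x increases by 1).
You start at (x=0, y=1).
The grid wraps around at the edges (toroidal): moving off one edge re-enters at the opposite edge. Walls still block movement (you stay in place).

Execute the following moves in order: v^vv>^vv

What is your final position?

Start: (x=0, y=1)
  v (down): (x=0, y=1) -> (x=0, y=2)
  ^ (up): (x=0, y=2) -> (x=0, y=1)
  v (down): (x=0, y=1) -> (x=0, y=2)
  v (down): (x=0, y=2) -> (x=0, y=3)
  > (right): (x=0, y=3) -> (x=1, y=3)
  ^ (up): blocked, stay at (x=1, y=3)
  v (down): (x=1, y=3) -> (x=1, y=4)
  v (down): (x=1, y=4) -> (x=1, y=0)
Final: (x=1, y=0)

Answer: Final position: (x=1, y=0)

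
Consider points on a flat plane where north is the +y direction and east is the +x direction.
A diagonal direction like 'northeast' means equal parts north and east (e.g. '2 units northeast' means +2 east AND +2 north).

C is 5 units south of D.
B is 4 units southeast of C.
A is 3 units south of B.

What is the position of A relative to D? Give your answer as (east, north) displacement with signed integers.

Place D at the origin (east=0, north=0).
  C is 5 units south of D: delta (east=+0, north=-5); C at (east=0, north=-5).
  B is 4 units southeast of C: delta (east=+4, north=-4); B at (east=4, north=-9).
  A is 3 units south of B: delta (east=+0, north=-3); A at (east=4, north=-12).
Therefore A relative to D: (east=4, north=-12).

Answer: A is at (east=4, north=-12) relative to D.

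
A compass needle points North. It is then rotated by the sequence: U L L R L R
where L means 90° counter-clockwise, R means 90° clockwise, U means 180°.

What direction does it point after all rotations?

Start: North
  U (U-turn (180°)) -> South
  L (left (90° counter-clockwise)) -> East
  L (left (90° counter-clockwise)) -> North
  R (right (90° clockwise)) -> East
  L (left (90° counter-clockwise)) -> North
  R (right (90° clockwise)) -> East
Final: East

Answer: Final heading: East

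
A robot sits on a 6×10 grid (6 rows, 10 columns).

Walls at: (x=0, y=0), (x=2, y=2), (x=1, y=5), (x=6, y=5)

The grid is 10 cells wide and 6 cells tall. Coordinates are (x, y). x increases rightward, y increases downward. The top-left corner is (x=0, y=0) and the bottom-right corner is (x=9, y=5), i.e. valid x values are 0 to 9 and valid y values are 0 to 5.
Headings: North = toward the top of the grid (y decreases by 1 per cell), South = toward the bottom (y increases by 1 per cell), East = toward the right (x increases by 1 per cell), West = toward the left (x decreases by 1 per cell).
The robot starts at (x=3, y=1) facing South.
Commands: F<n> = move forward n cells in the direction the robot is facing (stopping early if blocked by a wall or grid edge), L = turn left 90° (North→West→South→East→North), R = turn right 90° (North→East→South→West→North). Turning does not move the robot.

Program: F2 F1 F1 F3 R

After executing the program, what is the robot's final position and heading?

Start: (x=3, y=1), facing South
  F2: move forward 2, now at (x=3, y=3)
  F1: move forward 1, now at (x=3, y=4)
  F1: move forward 1, now at (x=3, y=5)
  F3: move forward 0/3 (blocked), now at (x=3, y=5)
  R: turn right, now facing West
Final: (x=3, y=5), facing West

Answer: Final position: (x=3, y=5), facing West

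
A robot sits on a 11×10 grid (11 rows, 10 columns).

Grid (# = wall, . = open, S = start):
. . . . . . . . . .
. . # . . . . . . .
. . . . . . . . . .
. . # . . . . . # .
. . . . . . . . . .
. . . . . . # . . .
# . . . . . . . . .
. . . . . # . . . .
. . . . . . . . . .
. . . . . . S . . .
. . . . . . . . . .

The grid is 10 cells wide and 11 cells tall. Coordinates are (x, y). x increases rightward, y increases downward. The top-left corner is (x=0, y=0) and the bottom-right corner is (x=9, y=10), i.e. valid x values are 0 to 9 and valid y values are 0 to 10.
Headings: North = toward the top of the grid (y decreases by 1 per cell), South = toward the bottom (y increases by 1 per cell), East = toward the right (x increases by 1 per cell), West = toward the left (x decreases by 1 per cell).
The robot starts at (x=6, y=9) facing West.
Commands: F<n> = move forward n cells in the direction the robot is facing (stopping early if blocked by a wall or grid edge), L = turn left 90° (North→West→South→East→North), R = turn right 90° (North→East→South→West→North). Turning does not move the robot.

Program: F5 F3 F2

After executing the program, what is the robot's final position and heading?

Start: (x=6, y=9), facing West
  F5: move forward 5, now at (x=1, y=9)
  F3: move forward 1/3 (blocked), now at (x=0, y=9)
  F2: move forward 0/2 (blocked), now at (x=0, y=9)
Final: (x=0, y=9), facing West

Answer: Final position: (x=0, y=9), facing West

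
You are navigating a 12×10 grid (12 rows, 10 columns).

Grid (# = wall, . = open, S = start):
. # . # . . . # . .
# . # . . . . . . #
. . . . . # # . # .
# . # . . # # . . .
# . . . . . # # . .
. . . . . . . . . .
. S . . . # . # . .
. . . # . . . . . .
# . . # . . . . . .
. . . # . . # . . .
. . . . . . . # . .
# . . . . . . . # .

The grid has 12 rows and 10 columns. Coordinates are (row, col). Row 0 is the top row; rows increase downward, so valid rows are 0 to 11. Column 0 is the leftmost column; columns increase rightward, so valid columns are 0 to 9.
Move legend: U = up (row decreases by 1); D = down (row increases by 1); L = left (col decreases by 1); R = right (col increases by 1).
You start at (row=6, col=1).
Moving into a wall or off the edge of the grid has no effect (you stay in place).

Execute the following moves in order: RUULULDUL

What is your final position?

Answer: Final position: (row=3, col=1)

Derivation:
Start: (row=6, col=1)
  R (right): (row=6, col=1) -> (row=6, col=2)
  U (up): (row=6, col=2) -> (row=5, col=2)
  U (up): (row=5, col=2) -> (row=4, col=2)
  L (left): (row=4, col=2) -> (row=4, col=1)
  U (up): (row=4, col=1) -> (row=3, col=1)
  L (left): blocked, stay at (row=3, col=1)
  D (down): (row=3, col=1) -> (row=4, col=1)
  U (up): (row=4, col=1) -> (row=3, col=1)
  L (left): blocked, stay at (row=3, col=1)
Final: (row=3, col=1)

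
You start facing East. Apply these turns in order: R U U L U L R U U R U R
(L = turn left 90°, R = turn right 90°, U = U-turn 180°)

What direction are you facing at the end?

Answer: Final heading: West

Derivation:
Start: East
  R (right (90° clockwise)) -> South
  U (U-turn (180°)) -> North
  U (U-turn (180°)) -> South
  L (left (90° counter-clockwise)) -> East
  U (U-turn (180°)) -> West
  L (left (90° counter-clockwise)) -> South
  R (right (90° clockwise)) -> West
  U (U-turn (180°)) -> East
  U (U-turn (180°)) -> West
  R (right (90° clockwise)) -> North
  U (U-turn (180°)) -> South
  R (right (90° clockwise)) -> West
Final: West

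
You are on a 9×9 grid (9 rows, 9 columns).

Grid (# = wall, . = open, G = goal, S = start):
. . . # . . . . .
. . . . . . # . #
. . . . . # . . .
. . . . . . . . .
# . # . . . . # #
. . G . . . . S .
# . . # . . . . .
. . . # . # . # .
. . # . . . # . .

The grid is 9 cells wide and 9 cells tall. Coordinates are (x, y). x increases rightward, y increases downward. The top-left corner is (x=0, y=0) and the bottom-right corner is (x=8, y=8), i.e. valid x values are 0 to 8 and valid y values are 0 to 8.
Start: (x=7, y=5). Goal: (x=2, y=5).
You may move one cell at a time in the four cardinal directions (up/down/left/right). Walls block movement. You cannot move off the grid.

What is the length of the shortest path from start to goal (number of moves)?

Answer: Shortest path length: 5

Derivation:
BFS from (x=7, y=5) until reaching (x=2, y=5):
  Distance 0: (x=7, y=5)
  Distance 1: (x=6, y=5), (x=8, y=5), (x=7, y=6)
  Distance 2: (x=6, y=4), (x=5, y=5), (x=6, y=6), (x=8, y=6)
  Distance 3: (x=6, y=3), (x=5, y=4), (x=4, y=5), (x=5, y=6), (x=6, y=7), (x=8, y=7)
  Distance 4: (x=6, y=2), (x=5, y=3), (x=7, y=3), (x=4, y=4), (x=3, y=5), (x=4, y=6), (x=8, y=8)
  Distance 5: (x=7, y=2), (x=4, y=3), (x=8, y=3), (x=3, y=4), (x=2, y=5), (x=4, y=7), (x=7, y=8)  <- goal reached here
One shortest path (5 moves): (x=7, y=5) -> (x=6, y=5) -> (x=5, y=5) -> (x=4, y=5) -> (x=3, y=5) -> (x=2, y=5)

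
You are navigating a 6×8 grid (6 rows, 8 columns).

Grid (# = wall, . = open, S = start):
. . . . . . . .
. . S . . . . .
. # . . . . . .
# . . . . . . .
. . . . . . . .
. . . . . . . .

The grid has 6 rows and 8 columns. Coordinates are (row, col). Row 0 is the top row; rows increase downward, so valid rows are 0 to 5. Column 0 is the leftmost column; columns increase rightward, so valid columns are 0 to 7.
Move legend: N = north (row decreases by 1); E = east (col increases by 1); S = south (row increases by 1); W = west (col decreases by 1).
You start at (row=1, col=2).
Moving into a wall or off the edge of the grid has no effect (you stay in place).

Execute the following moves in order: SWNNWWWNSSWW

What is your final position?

Answer: Final position: (row=2, col=0)

Derivation:
Start: (row=1, col=2)
  S (south): (row=1, col=2) -> (row=2, col=2)
  W (west): blocked, stay at (row=2, col=2)
  N (north): (row=2, col=2) -> (row=1, col=2)
  N (north): (row=1, col=2) -> (row=0, col=2)
  W (west): (row=0, col=2) -> (row=0, col=1)
  W (west): (row=0, col=1) -> (row=0, col=0)
  W (west): blocked, stay at (row=0, col=0)
  N (north): blocked, stay at (row=0, col=0)
  S (south): (row=0, col=0) -> (row=1, col=0)
  S (south): (row=1, col=0) -> (row=2, col=0)
  W (west): blocked, stay at (row=2, col=0)
  W (west): blocked, stay at (row=2, col=0)
Final: (row=2, col=0)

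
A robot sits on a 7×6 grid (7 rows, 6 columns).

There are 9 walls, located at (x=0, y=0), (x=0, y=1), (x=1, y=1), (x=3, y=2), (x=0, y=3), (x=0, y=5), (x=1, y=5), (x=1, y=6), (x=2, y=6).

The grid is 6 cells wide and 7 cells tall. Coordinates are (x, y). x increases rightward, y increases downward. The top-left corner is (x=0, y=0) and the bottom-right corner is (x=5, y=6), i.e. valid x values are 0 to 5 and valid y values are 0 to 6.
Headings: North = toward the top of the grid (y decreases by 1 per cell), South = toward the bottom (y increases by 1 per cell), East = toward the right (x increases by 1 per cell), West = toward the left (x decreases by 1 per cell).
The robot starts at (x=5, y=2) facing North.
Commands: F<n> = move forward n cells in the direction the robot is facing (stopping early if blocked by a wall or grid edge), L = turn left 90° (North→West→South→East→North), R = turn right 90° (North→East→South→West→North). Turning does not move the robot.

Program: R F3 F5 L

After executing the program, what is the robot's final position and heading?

Start: (x=5, y=2), facing North
  R: turn right, now facing East
  F3: move forward 0/3 (blocked), now at (x=5, y=2)
  F5: move forward 0/5 (blocked), now at (x=5, y=2)
  L: turn left, now facing North
Final: (x=5, y=2), facing North

Answer: Final position: (x=5, y=2), facing North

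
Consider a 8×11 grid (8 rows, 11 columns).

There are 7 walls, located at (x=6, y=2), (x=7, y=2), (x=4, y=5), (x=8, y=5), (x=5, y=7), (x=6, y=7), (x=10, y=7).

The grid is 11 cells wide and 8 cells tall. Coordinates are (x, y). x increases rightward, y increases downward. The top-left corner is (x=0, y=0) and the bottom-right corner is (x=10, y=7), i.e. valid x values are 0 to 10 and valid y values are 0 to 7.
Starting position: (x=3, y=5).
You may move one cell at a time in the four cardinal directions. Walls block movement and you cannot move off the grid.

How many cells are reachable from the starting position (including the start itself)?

BFS flood-fill from (x=3, y=5):
  Distance 0: (x=3, y=5)
  Distance 1: (x=3, y=4), (x=2, y=5), (x=3, y=6)
  Distance 2: (x=3, y=3), (x=2, y=4), (x=4, y=4), (x=1, y=5), (x=2, y=6), (x=4, y=6), (x=3, y=7)
  Distance 3: (x=3, y=2), (x=2, y=3), (x=4, y=3), (x=1, y=4), (x=5, y=4), (x=0, y=5), (x=1, y=6), (x=5, y=6), (x=2, y=7), (x=4, y=7)
  Distance 4: (x=3, y=1), (x=2, y=2), (x=4, y=2), (x=1, y=3), (x=5, y=3), (x=0, y=4), (x=6, y=4), (x=5, y=5), (x=0, y=6), (x=6, y=6), (x=1, y=7)
  Distance 5: (x=3, y=0), (x=2, y=1), (x=4, y=1), (x=1, y=2), (x=5, y=2), (x=0, y=3), (x=6, y=3), (x=7, y=4), (x=6, y=5), (x=7, y=6), (x=0, y=7)
  Distance 6: (x=2, y=0), (x=4, y=0), (x=1, y=1), (x=5, y=1), (x=0, y=2), (x=7, y=3), (x=8, y=4), (x=7, y=5), (x=8, y=6), (x=7, y=7)
  Distance 7: (x=1, y=0), (x=5, y=0), (x=0, y=1), (x=6, y=1), (x=8, y=3), (x=9, y=4), (x=9, y=6), (x=8, y=7)
  Distance 8: (x=0, y=0), (x=6, y=0), (x=7, y=1), (x=8, y=2), (x=9, y=3), (x=10, y=4), (x=9, y=5), (x=10, y=6), (x=9, y=7)
  Distance 9: (x=7, y=0), (x=8, y=1), (x=9, y=2), (x=10, y=3), (x=10, y=5)
  Distance 10: (x=8, y=0), (x=9, y=1), (x=10, y=2)
  Distance 11: (x=9, y=0), (x=10, y=1)
  Distance 12: (x=10, y=0)
Total reachable: 81 (grid has 81 open cells total)

Answer: Reachable cells: 81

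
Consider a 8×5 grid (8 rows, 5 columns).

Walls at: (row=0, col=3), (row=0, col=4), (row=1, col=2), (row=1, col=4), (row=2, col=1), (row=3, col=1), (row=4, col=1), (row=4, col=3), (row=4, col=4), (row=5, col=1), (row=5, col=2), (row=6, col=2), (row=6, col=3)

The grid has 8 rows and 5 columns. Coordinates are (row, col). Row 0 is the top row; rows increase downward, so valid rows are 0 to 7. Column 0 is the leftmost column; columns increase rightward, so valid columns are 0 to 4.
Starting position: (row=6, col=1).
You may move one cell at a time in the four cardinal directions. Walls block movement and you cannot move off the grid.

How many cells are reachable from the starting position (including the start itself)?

BFS flood-fill from (row=6, col=1):
  Distance 0: (row=6, col=1)
  Distance 1: (row=6, col=0), (row=7, col=1)
  Distance 2: (row=5, col=0), (row=7, col=0), (row=7, col=2)
  Distance 3: (row=4, col=0), (row=7, col=3)
  Distance 4: (row=3, col=0), (row=7, col=4)
  Distance 5: (row=2, col=0), (row=6, col=4)
  Distance 6: (row=1, col=0), (row=5, col=4)
  Distance 7: (row=0, col=0), (row=1, col=1), (row=5, col=3)
  Distance 8: (row=0, col=1)
  Distance 9: (row=0, col=2)
Total reachable: 19 (grid has 27 open cells total)

Answer: Reachable cells: 19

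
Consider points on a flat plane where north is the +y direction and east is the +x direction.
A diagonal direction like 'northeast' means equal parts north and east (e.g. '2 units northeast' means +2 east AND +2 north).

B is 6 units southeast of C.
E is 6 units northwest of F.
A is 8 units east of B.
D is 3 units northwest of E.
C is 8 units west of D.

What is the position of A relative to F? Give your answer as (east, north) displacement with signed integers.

Answer: A is at (east=-3, north=3) relative to F.

Derivation:
Place F at the origin (east=0, north=0).
  E is 6 units northwest of F: delta (east=-6, north=+6); E at (east=-6, north=6).
  D is 3 units northwest of E: delta (east=-3, north=+3); D at (east=-9, north=9).
  C is 8 units west of D: delta (east=-8, north=+0); C at (east=-17, north=9).
  B is 6 units southeast of C: delta (east=+6, north=-6); B at (east=-11, north=3).
  A is 8 units east of B: delta (east=+8, north=+0); A at (east=-3, north=3).
Therefore A relative to F: (east=-3, north=3).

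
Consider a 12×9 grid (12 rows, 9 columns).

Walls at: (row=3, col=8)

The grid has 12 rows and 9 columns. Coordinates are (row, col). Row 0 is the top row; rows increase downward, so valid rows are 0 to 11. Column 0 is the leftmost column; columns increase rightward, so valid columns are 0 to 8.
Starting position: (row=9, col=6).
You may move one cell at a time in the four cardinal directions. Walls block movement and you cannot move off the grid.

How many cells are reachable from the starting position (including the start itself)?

Answer: Reachable cells: 107

Derivation:
BFS flood-fill from (row=9, col=6):
  Distance 0: (row=9, col=6)
  Distance 1: (row=8, col=6), (row=9, col=5), (row=9, col=7), (row=10, col=6)
  Distance 2: (row=7, col=6), (row=8, col=5), (row=8, col=7), (row=9, col=4), (row=9, col=8), (row=10, col=5), (row=10, col=7), (row=11, col=6)
  Distance 3: (row=6, col=6), (row=7, col=5), (row=7, col=7), (row=8, col=4), (row=8, col=8), (row=9, col=3), (row=10, col=4), (row=10, col=8), (row=11, col=5), (row=11, col=7)
  Distance 4: (row=5, col=6), (row=6, col=5), (row=6, col=7), (row=7, col=4), (row=7, col=8), (row=8, col=3), (row=9, col=2), (row=10, col=3), (row=11, col=4), (row=11, col=8)
  Distance 5: (row=4, col=6), (row=5, col=5), (row=5, col=7), (row=6, col=4), (row=6, col=8), (row=7, col=3), (row=8, col=2), (row=9, col=1), (row=10, col=2), (row=11, col=3)
  Distance 6: (row=3, col=6), (row=4, col=5), (row=4, col=7), (row=5, col=4), (row=5, col=8), (row=6, col=3), (row=7, col=2), (row=8, col=1), (row=9, col=0), (row=10, col=1), (row=11, col=2)
  Distance 7: (row=2, col=6), (row=3, col=5), (row=3, col=7), (row=4, col=4), (row=4, col=8), (row=5, col=3), (row=6, col=2), (row=7, col=1), (row=8, col=0), (row=10, col=0), (row=11, col=1)
  Distance 8: (row=1, col=6), (row=2, col=5), (row=2, col=7), (row=3, col=4), (row=4, col=3), (row=5, col=2), (row=6, col=1), (row=7, col=0), (row=11, col=0)
  Distance 9: (row=0, col=6), (row=1, col=5), (row=1, col=7), (row=2, col=4), (row=2, col=8), (row=3, col=3), (row=4, col=2), (row=5, col=1), (row=6, col=0)
  Distance 10: (row=0, col=5), (row=0, col=7), (row=1, col=4), (row=1, col=8), (row=2, col=3), (row=3, col=2), (row=4, col=1), (row=5, col=0)
  Distance 11: (row=0, col=4), (row=0, col=8), (row=1, col=3), (row=2, col=2), (row=3, col=1), (row=4, col=0)
  Distance 12: (row=0, col=3), (row=1, col=2), (row=2, col=1), (row=3, col=0)
  Distance 13: (row=0, col=2), (row=1, col=1), (row=2, col=0)
  Distance 14: (row=0, col=1), (row=1, col=0)
  Distance 15: (row=0, col=0)
Total reachable: 107 (grid has 107 open cells total)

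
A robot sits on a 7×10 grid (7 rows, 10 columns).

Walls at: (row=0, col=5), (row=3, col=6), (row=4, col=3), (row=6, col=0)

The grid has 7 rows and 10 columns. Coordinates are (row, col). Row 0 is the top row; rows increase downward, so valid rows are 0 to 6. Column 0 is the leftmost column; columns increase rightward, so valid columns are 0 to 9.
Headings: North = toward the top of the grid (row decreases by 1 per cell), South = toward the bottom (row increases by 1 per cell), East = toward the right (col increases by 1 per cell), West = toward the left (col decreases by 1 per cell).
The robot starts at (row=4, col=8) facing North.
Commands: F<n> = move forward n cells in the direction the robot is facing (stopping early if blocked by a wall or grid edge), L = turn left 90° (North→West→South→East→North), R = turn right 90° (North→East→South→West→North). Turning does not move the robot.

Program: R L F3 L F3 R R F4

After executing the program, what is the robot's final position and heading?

Start: (row=4, col=8), facing North
  R: turn right, now facing East
  L: turn left, now facing North
  F3: move forward 3, now at (row=1, col=8)
  L: turn left, now facing West
  F3: move forward 3, now at (row=1, col=5)
  R: turn right, now facing North
  R: turn right, now facing East
  F4: move forward 4, now at (row=1, col=9)
Final: (row=1, col=9), facing East

Answer: Final position: (row=1, col=9), facing East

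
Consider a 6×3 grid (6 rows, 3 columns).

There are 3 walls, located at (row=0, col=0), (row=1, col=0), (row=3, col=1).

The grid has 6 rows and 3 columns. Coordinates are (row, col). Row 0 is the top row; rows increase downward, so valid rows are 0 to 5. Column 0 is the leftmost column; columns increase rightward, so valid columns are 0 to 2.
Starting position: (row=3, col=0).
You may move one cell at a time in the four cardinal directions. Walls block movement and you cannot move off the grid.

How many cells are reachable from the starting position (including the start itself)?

BFS flood-fill from (row=3, col=0):
  Distance 0: (row=3, col=0)
  Distance 1: (row=2, col=0), (row=4, col=0)
  Distance 2: (row=2, col=1), (row=4, col=1), (row=5, col=0)
  Distance 3: (row=1, col=1), (row=2, col=2), (row=4, col=2), (row=5, col=1)
  Distance 4: (row=0, col=1), (row=1, col=2), (row=3, col=2), (row=5, col=2)
  Distance 5: (row=0, col=2)
Total reachable: 15 (grid has 15 open cells total)

Answer: Reachable cells: 15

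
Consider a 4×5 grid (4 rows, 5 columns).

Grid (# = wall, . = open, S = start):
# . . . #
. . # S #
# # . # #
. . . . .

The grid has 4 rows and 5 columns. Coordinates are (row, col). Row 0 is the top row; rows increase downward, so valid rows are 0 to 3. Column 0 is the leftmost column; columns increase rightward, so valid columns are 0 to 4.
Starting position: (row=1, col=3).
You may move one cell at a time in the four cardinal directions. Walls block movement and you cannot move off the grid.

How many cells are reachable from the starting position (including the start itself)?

Answer: Reachable cells: 6

Derivation:
BFS flood-fill from (row=1, col=3):
  Distance 0: (row=1, col=3)
  Distance 1: (row=0, col=3)
  Distance 2: (row=0, col=2)
  Distance 3: (row=0, col=1)
  Distance 4: (row=1, col=1)
  Distance 5: (row=1, col=0)
Total reachable: 6 (grid has 12 open cells total)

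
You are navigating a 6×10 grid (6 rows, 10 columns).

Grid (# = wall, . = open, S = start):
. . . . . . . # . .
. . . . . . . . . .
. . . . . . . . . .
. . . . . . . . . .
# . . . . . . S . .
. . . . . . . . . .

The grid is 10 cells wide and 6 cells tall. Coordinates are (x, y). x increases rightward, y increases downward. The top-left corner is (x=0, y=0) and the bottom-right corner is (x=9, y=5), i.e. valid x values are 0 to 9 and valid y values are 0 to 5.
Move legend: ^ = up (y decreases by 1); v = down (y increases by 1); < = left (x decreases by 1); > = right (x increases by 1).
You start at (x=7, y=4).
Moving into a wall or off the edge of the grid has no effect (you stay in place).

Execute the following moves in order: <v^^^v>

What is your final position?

Start: (x=7, y=4)
  < (left): (x=7, y=4) -> (x=6, y=4)
  v (down): (x=6, y=4) -> (x=6, y=5)
  ^ (up): (x=6, y=5) -> (x=6, y=4)
  ^ (up): (x=6, y=4) -> (x=6, y=3)
  ^ (up): (x=6, y=3) -> (x=6, y=2)
  v (down): (x=6, y=2) -> (x=6, y=3)
  > (right): (x=6, y=3) -> (x=7, y=3)
Final: (x=7, y=3)

Answer: Final position: (x=7, y=3)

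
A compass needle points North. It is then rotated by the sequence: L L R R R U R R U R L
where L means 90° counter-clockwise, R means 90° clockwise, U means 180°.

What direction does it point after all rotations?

Start: North
  L (left (90° counter-clockwise)) -> West
  L (left (90° counter-clockwise)) -> South
  R (right (90° clockwise)) -> West
  R (right (90° clockwise)) -> North
  R (right (90° clockwise)) -> East
  U (U-turn (180°)) -> West
  R (right (90° clockwise)) -> North
  R (right (90° clockwise)) -> East
  U (U-turn (180°)) -> West
  R (right (90° clockwise)) -> North
  L (left (90° counter-clockwise)) -> West
Final: West

Answer: Final heading: West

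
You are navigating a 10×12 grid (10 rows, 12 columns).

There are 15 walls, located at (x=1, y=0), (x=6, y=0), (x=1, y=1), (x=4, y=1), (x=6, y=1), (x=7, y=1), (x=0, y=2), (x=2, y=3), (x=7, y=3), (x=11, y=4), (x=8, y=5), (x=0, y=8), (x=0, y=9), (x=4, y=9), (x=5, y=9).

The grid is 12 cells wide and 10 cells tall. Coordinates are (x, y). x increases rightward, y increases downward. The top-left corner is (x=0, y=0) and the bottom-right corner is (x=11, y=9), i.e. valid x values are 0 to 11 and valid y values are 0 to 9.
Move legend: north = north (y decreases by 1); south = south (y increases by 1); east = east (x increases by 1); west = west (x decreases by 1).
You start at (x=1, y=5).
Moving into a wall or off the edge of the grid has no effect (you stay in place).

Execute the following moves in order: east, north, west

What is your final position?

Start: (x=1, y=5)
  east (east): (x=1, y=5) -> (x=2, y=5)
  north (north): (x=2, y=5) -> (x=2, y=4)
  west (west): (x=2, y=4) -> (x=1, y=4)
Final: (x=1, y=4)

Answer: Final position: (x=1, y=4)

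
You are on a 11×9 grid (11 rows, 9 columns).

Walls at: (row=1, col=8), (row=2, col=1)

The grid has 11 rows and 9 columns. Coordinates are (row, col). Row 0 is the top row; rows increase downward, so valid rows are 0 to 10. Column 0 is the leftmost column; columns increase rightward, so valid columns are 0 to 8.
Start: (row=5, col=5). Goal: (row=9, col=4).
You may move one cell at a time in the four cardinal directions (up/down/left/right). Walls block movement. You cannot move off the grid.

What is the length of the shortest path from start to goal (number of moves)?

Answer: Shortest path length: 5

Derivation:
BFS from (row=5, col=5) until reaching (row=9, col=4):
  Distance 0: (row=5, col=5)
  Distance 1: (row=4, col=5), (row=5, col=4), (row=5, col=6), (row=6, col=5)
  Distance 2: (row=3, col=5), (row=4, col=4), (row=4, col=6), (row=5, col=3), (row=5, col=7), (row=6, col=4), (row=6, col=6), (row=7, col=5)
  Distance 3: (row=2, col=5), (row=3, col=4), (row=3, col=6), (row=4, col=3), (row=4, col=7), (row=5, col=2), (row=5, col=8), (row=6, col=3), (row=6, col=7), (row=7, col=4), (row=7, col=6), (row=8, col=5)
  Distance 4: (row=1, col=5), (row=2, col=4), (row=2, col=6), (row=3, col=3), (row=3, col=7), (row=4, col=2), (row=4, col=8), (row=5, col=1), (row=6, col=2), (row=6, col=8), (row=7, col=3), (row=7, col=7), (row=8, col=4), (row=8, col=6), (row=9, col=5)
  Distance 5: (row=0, col=5), (row=1, col=4), (row=1, col=6), (row=2, col=3), (row=2, col=7), (row=3, col=2), (row=3, col=8), (row=4, col=1), (row=5, col=0), (row=6, col=1), (row=7, col=2), (row=7, col=8), (row=8, col=3), (row=8, col=7), (row=9, col=4), (row=9, col=6), (row=10, col=5)  <- goal reached here
One shortest path (5 moves): (row=5, col=5) -> (row=5, col=4) -> (row=6, col=4) -> (row=7, col=4) -> (row=8, col=4) -> (row=9, col=4)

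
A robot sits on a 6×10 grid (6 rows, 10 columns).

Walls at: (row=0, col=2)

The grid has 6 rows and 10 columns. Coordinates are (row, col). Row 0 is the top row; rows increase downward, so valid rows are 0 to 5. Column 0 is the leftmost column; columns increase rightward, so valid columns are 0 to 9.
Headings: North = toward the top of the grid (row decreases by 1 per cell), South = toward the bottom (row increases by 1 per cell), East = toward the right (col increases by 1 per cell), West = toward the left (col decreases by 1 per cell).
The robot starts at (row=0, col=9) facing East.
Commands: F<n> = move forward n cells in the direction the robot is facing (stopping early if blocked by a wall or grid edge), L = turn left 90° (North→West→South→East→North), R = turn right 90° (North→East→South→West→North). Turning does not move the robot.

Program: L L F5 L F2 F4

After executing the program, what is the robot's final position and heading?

Start: (row=0, col=9), facing East
  L: turn left, now facing North
  L: turn left, now facing West
  F5: move forward 5, now at (row=0, col=4)
  L: turn left, now facing South
  F2: move forward 2, now at (row=2, col=4)
  F4: move forward 3/4 (blocked), now at (row=5, col=4)
Final: (row=5, col=4), facing South

Answer: Final position: (row=5, col=4), facing South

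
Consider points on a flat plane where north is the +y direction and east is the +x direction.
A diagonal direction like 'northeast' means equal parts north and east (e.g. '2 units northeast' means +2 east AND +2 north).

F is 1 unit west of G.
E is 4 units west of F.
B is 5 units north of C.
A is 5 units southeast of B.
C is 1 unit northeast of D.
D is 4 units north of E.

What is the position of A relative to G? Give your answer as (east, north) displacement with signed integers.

Place G at the origin (east=0, north=0).
  F is 1 unit west of G: delta (east=-1, north=+0); F at (east=-1, north=0).
  E is 4 units west of F: delta (east=-4, north=+0); E at (east=-5, north=0).
  D is 4 units north of E: delta (east=+0, north=+4); D at (east=-5, north=4).
  C is 1 unit northeast of D: delta (east=+1, north=+1); C at (east=-4, north=5).
  B is 5 units north of C: delta (east=+0, north=+5); B at (east=-4, north=10).
  A is 5 units southeast of B: delta (east=+5, north=-5); A at (east=1, north=5).
Therefore A relative to G: (east=1, north=5).

Answer: A is at (east=1, north=5) relative to G.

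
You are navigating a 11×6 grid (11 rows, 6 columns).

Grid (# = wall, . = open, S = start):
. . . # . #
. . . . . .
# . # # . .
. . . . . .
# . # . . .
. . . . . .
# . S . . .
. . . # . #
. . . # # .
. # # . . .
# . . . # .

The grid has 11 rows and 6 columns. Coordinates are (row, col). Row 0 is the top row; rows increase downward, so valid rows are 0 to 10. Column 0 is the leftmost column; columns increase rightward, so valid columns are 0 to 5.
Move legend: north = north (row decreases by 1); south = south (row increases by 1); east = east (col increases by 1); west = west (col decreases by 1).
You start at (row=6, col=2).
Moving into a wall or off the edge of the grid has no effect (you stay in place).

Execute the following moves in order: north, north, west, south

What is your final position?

Start: (row=6, col=2)
  north (north): (row=6, col=2) -> (row=5, col=2)
  north (north): blocked, stay at (row=5, col=2)
  west (west): (row=5, col=2) -> (row=5, col=1)
  south (south): (row=5, col=1) -> (row=6, col=1)
Final: (row=6, col=1)

Answer: Final position: (row=6, col=1)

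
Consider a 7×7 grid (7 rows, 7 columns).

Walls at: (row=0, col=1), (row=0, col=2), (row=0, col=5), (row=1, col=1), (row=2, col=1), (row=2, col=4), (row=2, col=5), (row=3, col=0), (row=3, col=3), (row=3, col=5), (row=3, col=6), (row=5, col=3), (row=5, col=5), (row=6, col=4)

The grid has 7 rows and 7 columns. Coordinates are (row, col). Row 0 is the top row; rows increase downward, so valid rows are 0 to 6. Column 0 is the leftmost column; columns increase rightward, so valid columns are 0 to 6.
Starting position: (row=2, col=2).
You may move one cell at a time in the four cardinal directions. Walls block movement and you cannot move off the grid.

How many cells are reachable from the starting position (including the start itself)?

Answer: Reachable cells: 32

Derivation:
BFS flood-fill from (row=2, col=2):
  Distance 0: (row=2, col=2)
  Distance 1: (row=1, col=2), (row=2, col=3), (row=3, col=2)
  Distance 2: (row=1, col=3), (row=3, col=1), (row=4, col=2)
  Distance 3: (row=0, col=3), (row=1, col=4), (row=4, col=1), (row=4, col=3), (row=5, col=2)
  Distance 4: (row=0, col=4), (row=1, col=5), (row=4, col=0), (row=4, col=4), (row=5, col=1), (row=6, col=2)
  Distance 5: (row=1, col=6), (row=3, col=4), (row=4, col=5), (row=5, col=0), (row=5, col=4), (row=6, col=1), (row=6, col=3)
  Distance 6: (row=0, col=6), (row=2, col=6), (row=4, col=6), (row=6, col=0)
  Distance 7: (row=5, col=6)
  Distance 8: (row=6, col=6)
  Distance 9: (row=6, col=5)
Total reachable: 32 (grid has 35 open cells total)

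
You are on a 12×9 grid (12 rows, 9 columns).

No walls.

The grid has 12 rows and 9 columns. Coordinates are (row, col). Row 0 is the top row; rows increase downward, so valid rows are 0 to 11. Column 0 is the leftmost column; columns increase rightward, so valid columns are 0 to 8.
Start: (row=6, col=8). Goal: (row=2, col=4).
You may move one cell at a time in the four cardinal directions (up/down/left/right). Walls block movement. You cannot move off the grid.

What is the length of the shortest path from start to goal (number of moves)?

Answer: Shortest path length: 8

Derivation:
BFS from (row=6, col=8) until reaching (row=2, col=4):
  Distance 0: (row=6, col=8)
  Distance 1: (row=5, col=8), (row=6, col=7), (row=7, col=8)
  Distance 2: (row=4, col=8), (row=5, col=7), (row=6, col=6), (row=7, col=7), (row=8, col=8)
  Distance 3: (row=3, col=8), (row=4, col=7), (row=5, col=6), (row=6, col=5), (row=7, col=6), (row=8, col=7), (row=9, col=8)
  Distance 4: (row=2, col=8), (row=3, col=7), (row=4, col=6), (row=5, col=5), (row=6, col=4), (row=7, col=5), (row=8, col=6), (row=9, col=7), (row=10, col=8)
  Distance 5: (row=1, col=8), (row=2, col=7), (row=3, col=6), (row=4, col=5), (row=5, col=4), (row=6, col=3), (row=7, col=4), (row=8, col=5), (row=9, col=6), (row=10, col=7), (row=11, col=8)
  Distance 6: (row=0, col=8), (row=1, col=7), (row=2, col=6), (row=3, col=5), (row=4, col=4), (row=5, col=3), (row=6, col=2), (row=7, col=3), (row=8, col=4), (row=9, col=5), (row=10, col=6), (row=11, col=7)
  Distance 7: (row=0, col=7), (row=1, col=6), (row=2, col=5), (row=3, col=4), (row=4, col=3), (row=5, col=2), (row=6, col=1), (row=7, col=2), (row=8, col=3), (row=9, col=4), (row=10, col=5), (row=11, col=6)
  Distance 8: (row=0, col=6), (row=1, col=5), (row=2, col=4), (row=3, col=3), (row=4, col=2), (row=5, col=1), (row=6, col=0), (row=7, col=1), (row=8, col=2), (row=9, col=3), (row=10, col=4), (row=11, col=5)  <- goal reached here
One shortest path (8 moves): (row=6, col=8) -> (row=6, col=7) -> (row=6, col=6) -> (row=6, col=5) -> (row=6, col=4) -> (row=5, col=4) -> (row=4, col=4) -> (row=3, col=4) -> (row=2, col=4)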